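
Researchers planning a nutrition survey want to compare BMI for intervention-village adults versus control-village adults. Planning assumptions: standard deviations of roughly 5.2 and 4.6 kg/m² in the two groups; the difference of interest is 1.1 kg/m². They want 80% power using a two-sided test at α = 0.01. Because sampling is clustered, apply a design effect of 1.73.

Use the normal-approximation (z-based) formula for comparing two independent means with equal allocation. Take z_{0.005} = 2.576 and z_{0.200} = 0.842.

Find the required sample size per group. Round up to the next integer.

n = 806 per group

n = (z_{α/2} + z_β)² · (σ₁² + σ₂²) / δ²
  = (2.576 + 0.842)² · (5.2² + 4.6² = 48.2) / 1.1²
  = 11.6827 · 48.2 / 1.21
  = 465.38
Design effect: 1.73 × 465.38 = 805.10.
Round up → n = 806 per group.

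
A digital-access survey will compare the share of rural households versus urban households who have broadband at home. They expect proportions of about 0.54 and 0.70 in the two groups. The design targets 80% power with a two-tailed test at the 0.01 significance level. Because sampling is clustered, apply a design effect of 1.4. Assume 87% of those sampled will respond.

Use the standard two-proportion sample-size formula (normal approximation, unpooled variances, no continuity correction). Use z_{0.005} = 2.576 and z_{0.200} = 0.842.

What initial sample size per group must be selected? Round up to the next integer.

n = 337 per group

n = (z_{α/2} + z_β)² · [p₁(1−p₁) + p₂(1−p₂)] / (p₁ − p₂)²
  = (2.576 + 0.842)² · (0.54·0.46 + 0.70·0.30) / (-0.16)²
  = (3.418)² · (0.2484 + 0.2100) / 0.0256
  = 11.6827 · 0.4584 / 0.0256
  = 209.19
Design effect: 1.4 × 209.19 = 292.87.
Adjust for 87% response: 292.87 / 0.87 = 336.63.
Round up → n = 337 per group.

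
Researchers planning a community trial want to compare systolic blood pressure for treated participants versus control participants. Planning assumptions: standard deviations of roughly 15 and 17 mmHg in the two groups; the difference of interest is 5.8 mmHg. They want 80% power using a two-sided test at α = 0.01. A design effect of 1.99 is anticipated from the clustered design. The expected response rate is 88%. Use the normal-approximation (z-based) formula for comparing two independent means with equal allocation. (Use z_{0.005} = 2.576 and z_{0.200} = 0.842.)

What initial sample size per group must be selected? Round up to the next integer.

n = (z_{α/2} + z_β)² · (σ₁² + σ₂²) / δ²
  = (2.576 + 0.842)² · (15² + 17² = 514) / 5.8²
  = 11.6827 · 514 / 33.64
  = 178.51
Design effect: 1.99 × 178.51 = 355.23.
Adjust for 88% response: 355.23 / 0.88 = 403.67.
Round up → n = 404 per group.

n = 404 per group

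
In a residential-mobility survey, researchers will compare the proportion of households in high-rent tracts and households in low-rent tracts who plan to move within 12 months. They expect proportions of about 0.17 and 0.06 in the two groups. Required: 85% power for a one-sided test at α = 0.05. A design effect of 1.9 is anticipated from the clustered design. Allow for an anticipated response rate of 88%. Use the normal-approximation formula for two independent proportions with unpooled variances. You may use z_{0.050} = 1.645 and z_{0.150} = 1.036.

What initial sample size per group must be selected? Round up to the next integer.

n = 254 per group

n = (z_α + z_β)² · [p₁(1−p₁) + p₂(1−p₂)] / (p₁ − p₂)²
  = (1.645 + 1.036)² · (0.17·0.83 + 0.06·0.94) / (0.11)²
  = (2.681)² · (0.1411 + 0.0564) / 0.0121
  = 7.1878 · 0.1975 / 0.0121
  = 117.32
Design effect: 1.9 × 117.32 = 222.91.
Adjust for 88% response: 222.91 / 0.88 = 253.31.
Round up → n = 254 per group.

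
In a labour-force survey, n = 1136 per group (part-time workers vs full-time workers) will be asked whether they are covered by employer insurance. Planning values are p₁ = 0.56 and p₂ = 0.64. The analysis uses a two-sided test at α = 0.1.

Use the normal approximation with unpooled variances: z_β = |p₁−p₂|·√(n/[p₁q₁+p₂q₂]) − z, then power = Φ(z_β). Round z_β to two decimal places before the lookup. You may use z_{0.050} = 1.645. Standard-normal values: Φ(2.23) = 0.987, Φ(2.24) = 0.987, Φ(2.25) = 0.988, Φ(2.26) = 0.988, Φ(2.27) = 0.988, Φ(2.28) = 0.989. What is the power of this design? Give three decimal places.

Power ≈ 0.988

z_β = |p₁−p₂|·√(n/[p₁q₁+p₂q₂]) − z_{α/2}
    = 0.08 · √(1136/0.4768) − 1.645
    = 0.08 · 48.8114 − 1.645
    = 3.9049 − 1.645 = 2.2599 → 2.26
Power = Φ(2.26) = 0.988.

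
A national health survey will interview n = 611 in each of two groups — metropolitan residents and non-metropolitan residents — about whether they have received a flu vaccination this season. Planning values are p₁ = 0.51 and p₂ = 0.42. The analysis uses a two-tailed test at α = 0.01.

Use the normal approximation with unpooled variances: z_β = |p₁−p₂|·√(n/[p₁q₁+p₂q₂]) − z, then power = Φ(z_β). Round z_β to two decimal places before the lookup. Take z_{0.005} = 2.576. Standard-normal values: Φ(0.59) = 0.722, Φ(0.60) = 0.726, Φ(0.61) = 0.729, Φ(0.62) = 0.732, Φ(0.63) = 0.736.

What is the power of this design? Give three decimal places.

Power ≈ 0.722

z_β = |p₁−p₂|·√(n/[p₁q₁+p₂q₂]) − z_{α/2}
    = 0.09 · √(611/0.4935) − 2.576
    = 0.09 · 35.1866 − 2.576
    = 3.1668 − 2.576 = 0.5908 → 0.59
Power = Φ(0.59) = 0.722.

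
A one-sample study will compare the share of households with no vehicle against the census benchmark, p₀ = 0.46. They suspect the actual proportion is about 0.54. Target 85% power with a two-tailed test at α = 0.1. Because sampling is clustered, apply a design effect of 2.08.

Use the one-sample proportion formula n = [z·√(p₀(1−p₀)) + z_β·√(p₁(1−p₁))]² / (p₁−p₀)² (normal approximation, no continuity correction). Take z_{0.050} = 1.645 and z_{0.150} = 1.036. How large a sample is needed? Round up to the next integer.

n = [z_{α/2}·√(p₀q₀) + z_β·√(p₁q₁)]² / (p₁ − p₀)²
  = [1.645·√(0.46·0.54) + 1.036·√(0.54·0.46)]² / (0.08)²
  = [1.645·0.4984 + 1.036·0.4984]² / 0.0064
  = [1.3362]² / 0.0064
  = 278.97
Design effect: 2.08 × 278.97 = 580.27.
Round up → n = 581.

n = 581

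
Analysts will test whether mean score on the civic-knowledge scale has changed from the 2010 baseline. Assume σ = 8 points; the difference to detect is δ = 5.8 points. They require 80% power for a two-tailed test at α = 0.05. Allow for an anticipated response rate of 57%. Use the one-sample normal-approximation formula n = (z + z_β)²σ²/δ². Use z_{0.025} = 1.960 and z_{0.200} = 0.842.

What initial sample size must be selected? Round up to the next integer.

n = (z_{α/2} + z_β)² · σ² / δ²
  = (1.960 + 0.842)² · 8² / 5.8²
  = 7.8512 · 64 / 33.64
  = 14.94
Adjust for 57% response: 14.94 / 0.57 = 26.21.
Round up → n = 27.

n = 27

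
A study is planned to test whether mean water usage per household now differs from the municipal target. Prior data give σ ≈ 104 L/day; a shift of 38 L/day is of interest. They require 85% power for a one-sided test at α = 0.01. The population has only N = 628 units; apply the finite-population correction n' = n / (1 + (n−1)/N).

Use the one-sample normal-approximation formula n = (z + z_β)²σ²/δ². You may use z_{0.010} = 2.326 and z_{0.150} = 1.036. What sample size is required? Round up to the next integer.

n = 75

n = (z_α + z_β)² · σ² / δ²
  = (2.326 + 1.036)² · 104² / 38²
  = 11.3030 · 10816 / 1444
  = 84.66
Finite-population correction (N = 628): 84.66 / (1 + (84.66 − 1)/628) = 74.71.
Round up → n = 75.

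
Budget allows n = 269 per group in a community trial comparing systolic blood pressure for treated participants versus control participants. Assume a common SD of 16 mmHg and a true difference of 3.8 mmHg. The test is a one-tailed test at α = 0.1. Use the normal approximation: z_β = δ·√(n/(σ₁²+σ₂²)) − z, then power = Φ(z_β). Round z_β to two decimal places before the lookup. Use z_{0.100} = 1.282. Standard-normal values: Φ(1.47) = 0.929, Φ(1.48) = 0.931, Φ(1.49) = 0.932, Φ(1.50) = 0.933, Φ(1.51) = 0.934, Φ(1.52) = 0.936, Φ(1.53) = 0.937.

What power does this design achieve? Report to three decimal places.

Power ≈ 0.929

z_β = δ·√(n/(σ₁²+σ₂²)) − z_α
    = 3.8 · √(269/512) − 1.282
    = 3.8 · 0.72484 − 1.282
    = 2.7544 − 1.282 = 1.4724 → 1.47
Power = Φ(1.47) = 0.929.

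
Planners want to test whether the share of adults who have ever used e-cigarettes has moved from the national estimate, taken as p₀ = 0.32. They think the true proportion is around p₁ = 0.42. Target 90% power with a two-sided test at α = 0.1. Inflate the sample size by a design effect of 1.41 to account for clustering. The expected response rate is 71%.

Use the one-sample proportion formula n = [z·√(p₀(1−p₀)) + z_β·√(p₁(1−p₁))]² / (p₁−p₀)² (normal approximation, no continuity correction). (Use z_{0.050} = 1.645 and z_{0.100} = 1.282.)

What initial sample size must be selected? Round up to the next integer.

n = [z_{α/2}·√(p₀q₀) + z_β·√(p₁q₁)]² / (p₁ − p₀)²
  = [1.645·√(0.32·0.68) + 1.282·√(0.42·0.58)]² / (0.10)²
  = [1.645·0.4665 + 1.282·0.4936]² / 0.0100
  = [1.4001]² / 0.0100
  = 196.03
Design effect: 1.41 × 196.03 = 276.40.
Adjust for 71% response: 276.40 / 0.71 = 389.29.
Round up → n = 390.

n = 390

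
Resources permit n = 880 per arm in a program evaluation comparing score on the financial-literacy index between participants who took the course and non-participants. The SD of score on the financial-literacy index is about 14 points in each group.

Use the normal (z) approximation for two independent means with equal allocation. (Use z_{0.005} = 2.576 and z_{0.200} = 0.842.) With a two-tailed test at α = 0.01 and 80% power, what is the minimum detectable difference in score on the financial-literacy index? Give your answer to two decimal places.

δ = (z_{α/2} + z_β) · √((σ₁²+σ₂²)/n)
  = (2.576 + 0.842) · √(392/880)
  = 3.418 · √0.44545
  = 3.418 · 0.6674
  = 2.2813

Minimum detectable difference ≈ 2.28 points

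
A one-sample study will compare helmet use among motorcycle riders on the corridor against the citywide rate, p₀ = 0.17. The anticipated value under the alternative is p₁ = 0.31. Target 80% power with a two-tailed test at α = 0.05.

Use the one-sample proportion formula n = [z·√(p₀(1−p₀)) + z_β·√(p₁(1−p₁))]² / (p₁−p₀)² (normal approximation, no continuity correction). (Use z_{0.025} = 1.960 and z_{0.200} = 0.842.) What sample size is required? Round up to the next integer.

n = 65

n = [z_{α/2}·√(p₀q₀) + z_β·√(p₁q₁)]² / (p₁ − p₀)²
  = [1.960·√(0.17·0.83) + 0.842·√(0.31·0.69)]² / (0.14)²
  = [1.960·0.3756 + 0.842·0.4625]² / 0.0196
  = [1.1257]² / 0.0196
  = 64.65
Round up → n = 65.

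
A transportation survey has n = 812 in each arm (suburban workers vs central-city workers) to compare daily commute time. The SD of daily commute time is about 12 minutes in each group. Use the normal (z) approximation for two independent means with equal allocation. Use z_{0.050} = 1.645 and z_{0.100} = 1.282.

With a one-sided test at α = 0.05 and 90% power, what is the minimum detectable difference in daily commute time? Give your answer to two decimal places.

Minimum detectable difference ≈ 1.74 minutes

δ = (z_α + z_β) · √((σ₁²+σ₂²)/n)
  = (1.645 + 1.282) · √(288/812)
  = 2.927 · √0.35468
  = 2.927 · 0.5956
  = 1.7432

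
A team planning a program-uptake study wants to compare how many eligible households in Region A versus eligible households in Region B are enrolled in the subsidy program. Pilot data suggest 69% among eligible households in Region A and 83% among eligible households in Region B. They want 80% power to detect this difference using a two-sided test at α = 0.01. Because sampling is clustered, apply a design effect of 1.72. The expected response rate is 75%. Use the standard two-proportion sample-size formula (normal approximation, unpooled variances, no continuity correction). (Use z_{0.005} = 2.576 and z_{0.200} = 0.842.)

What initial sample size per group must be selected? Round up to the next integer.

n = 486 per group

n = (z_{α/2} + z_β)² · [p₁(1−p₁) + p₂(1−p₂)] / (p₁ − p₂)²
  = (2.576 + 0.842)² · (0.69·0.31 + 0.83·0.17) / (-0.14)²
  = (3.418)² · (0.2139 + 0.1411) / 0.0196
  = 11.6827 · 0.3550 / 0.0196
  = 211.60
Design effect: 1.72 × 211.60 = 363.95.
Adjust for 75% response: 363.95 / 0.75 = 485.27.
Round up → n = 486 per group.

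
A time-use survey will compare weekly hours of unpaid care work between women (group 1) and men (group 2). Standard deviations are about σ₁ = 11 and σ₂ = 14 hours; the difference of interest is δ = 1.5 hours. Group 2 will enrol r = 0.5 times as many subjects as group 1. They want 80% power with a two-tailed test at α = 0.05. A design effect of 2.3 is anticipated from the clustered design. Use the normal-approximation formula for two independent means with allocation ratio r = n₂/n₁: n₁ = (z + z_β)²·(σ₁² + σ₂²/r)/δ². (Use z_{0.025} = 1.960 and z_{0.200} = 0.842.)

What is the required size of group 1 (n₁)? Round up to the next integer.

n₁ = 4118

n₁ = (z_{α/2} + z_β)² · (σ₁² + σ₂²/r) / δ²
   = (1.960 + 0.842)² · (11² + 14²/0.5) / 1.5²
   = 7.8512 · (121 + 392) / 2.25
   = 7.8512 · 513 / 2.25
   = 1790.07
Design effect: 2.3 × 1790.07 = 4117.17.
Round up → n₁ = 4118; n₂ = r·n₁ = 0.5 × 4118 = 2059.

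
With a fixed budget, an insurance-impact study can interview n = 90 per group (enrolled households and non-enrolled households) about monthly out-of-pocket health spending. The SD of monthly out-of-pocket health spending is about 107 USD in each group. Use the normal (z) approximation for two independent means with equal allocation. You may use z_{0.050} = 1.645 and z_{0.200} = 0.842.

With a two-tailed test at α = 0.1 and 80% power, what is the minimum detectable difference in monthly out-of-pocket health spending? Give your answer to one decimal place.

δ = (z_{α/2} + z_β) · √((σ₁²+σ₂²)/n)
  = (1.645 + 0.842) · √(22898/90)
  = 2.487 · √254.4222
  = 2.487 · 15.9506
  = 39.6692

Minimum detectable difference ≈ 39.7 USD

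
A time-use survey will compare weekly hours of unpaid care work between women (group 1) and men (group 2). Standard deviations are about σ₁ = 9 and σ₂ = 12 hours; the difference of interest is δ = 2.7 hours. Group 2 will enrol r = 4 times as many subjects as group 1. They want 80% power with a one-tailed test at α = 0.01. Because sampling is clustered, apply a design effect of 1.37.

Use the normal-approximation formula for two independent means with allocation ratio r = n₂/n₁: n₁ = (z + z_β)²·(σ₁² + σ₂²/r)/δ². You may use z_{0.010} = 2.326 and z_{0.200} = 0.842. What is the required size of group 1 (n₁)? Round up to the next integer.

n₁ = (z_α + z_β)² · (σ₁² + σ₂²/r) / δ²
   = (2.326 + 0.842)² · (9² + 12²/4) / 2.7²
   = 10.0362 · (81 + 36) / 7.29
   = 10.0362 · 117 / 7.29
   = 161.08
Design effect: 1.37 × 161.08 = 220.67.
Round up → n₁ = 221; n₂ = r·n₁ = 4 × 221 = 884.

n₁ = 221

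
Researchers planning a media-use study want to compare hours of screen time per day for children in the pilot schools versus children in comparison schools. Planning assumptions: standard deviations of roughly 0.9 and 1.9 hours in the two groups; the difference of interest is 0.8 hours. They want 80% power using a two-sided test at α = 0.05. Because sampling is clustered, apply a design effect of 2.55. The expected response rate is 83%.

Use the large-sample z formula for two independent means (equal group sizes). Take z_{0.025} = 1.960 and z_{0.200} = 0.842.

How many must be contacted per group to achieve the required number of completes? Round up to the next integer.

n = (z_{α/2} + z_β)² · (σ₁² + σ₂²) / δ²
  = (1.960 + 0.842)² · (0.9² + 1.9² = 4.42) / 0.8²
  = 7.8512 · 4.42 / 0.64
  = 54.22
Design effect: 2.55 × 54.22 = 138.27.
Adjust for 83% response: 138.27 / 0.83 = 166.59.
Round up → n = 167 per group.

n = 167 per group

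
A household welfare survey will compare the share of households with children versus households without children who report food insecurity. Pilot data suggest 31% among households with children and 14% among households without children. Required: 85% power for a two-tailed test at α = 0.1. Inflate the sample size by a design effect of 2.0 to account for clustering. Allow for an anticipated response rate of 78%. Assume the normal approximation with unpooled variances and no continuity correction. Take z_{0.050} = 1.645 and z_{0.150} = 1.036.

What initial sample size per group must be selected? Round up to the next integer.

n = 214 per group

n = (z_{α/2} + z_β)² · [p₁(1−p₁) + p₂(1−p₂)] / (p₁ − p₂)²
  = (1.645 + 1.036)² · (0.31·0.69 + 0.14·0.86) / (0.17)²
  = (2.681)² · (0.2139 + 0.1204) / 0.0289
  = 7.1878 · 0.3343 / 0.0289
  = 83.14
Design effect: 2.0 × 83.14 = 166.29.
Adjust for 78% response: 166.29 / 0.78 = 213.19.
Round up → n = 214 per group.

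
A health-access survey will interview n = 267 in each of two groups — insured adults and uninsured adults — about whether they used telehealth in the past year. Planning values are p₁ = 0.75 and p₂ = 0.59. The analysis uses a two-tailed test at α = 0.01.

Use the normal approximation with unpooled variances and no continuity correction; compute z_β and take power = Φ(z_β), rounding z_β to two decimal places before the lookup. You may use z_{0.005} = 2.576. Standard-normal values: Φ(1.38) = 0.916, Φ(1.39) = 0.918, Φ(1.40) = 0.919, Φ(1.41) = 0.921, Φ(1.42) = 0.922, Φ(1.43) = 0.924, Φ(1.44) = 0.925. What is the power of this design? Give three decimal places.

z_β = |p₁−p₂|·√(n/[p₁q₁+p₂q₂]) − z_{α/2}
    = 0.16 · √(267/0.4294) − 2.576
    = 0.16 · 24.9359 − 2.576
    = 3.9897 − 2.576 = 1.4137 → 1.41
Power = Φ(1.41) = 0.921.

Power ≈ 0.921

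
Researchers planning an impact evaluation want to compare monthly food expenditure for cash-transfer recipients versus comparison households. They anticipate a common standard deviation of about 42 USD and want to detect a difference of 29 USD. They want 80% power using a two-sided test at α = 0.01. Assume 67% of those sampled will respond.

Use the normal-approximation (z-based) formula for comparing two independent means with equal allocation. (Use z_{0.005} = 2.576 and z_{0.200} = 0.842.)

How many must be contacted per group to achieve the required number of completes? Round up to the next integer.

n = 74 per group

n = (z_{α/2} + z_β)² · (σ₁² + σ₂²) / δ²
  = (2.576 + 0.842)² · (2·42² = 3528) / 29²
  = 11.6827 · 3528 / 841
  = 49.01
Adjust for 67% response: 49.01 / 0.67 = 73.15.
Round up → n = 74 per group.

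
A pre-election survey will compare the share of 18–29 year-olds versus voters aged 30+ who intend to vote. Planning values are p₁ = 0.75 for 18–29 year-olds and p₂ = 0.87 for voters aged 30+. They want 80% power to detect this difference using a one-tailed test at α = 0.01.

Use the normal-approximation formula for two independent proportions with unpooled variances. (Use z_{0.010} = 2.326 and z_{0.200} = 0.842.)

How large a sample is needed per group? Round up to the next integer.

n = (z_α + z_β)² · [p₁(1−p₁) + p₂(1−p₂)] / (p₁ − p₂)²
  = (2.326 + 0.842)² · (0.75·0.25 + 0.87·0.13) / (-0.12)²
  = (3.168)² · (0.1875 + 0.1131) / 0.0144
  = 10.0362 · 0.3006 / 0.0144
  = 209.51
Round up → n = 210 per group.

n = 210 per group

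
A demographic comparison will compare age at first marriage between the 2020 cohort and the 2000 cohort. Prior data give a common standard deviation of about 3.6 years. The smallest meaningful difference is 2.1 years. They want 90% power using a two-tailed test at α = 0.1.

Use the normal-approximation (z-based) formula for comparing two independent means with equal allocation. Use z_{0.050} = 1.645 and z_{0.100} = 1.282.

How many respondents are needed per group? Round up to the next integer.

n = 51 per group

n = (z_{α/2} + z_β)² · (σ₁² + σ₂²) / δ²
  = (1.645 + 1.282)² · (2·3.6² = 25.92) / 2.1²
  = 8.5673 · 25.92 / 4.41
  = 50.35
Round up → n = 51 per group.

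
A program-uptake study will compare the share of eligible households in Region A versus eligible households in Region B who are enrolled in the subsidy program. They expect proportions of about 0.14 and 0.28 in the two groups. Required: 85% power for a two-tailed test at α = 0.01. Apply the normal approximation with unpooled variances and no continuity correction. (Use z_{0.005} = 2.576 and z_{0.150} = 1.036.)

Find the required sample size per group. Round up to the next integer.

n = 215 per group

n = (z_{α/2} + z_β)² · [p₁(1−p₁) + p₂(1−p₂)] / (p₁ − p₂)²
  = (2.576 + 1.036)² · (0.14·0.86 + 0.28·0.72) / (-0.14)²
  = (3.612)² · (0.1204 + 0.2016) / 0.0196
  = 13.0465 · 0.3220 / 0.0196
  = 214.34
Round up → n = 215 per group.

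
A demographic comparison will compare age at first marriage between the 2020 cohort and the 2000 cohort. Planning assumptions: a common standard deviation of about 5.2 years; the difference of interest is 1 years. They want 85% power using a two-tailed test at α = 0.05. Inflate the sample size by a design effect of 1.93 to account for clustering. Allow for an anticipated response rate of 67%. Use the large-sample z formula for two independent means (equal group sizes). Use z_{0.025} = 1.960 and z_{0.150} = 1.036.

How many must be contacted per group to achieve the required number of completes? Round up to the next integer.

n = 1399 per group

n = (z_{α/2} + z_β)² · (σ₁² + σ₂²) / δ²
  = (1.960 + 1.036)² · (2·5.2² = 54.08) / 1²
  = 8.9760 · 54.08 / 1
  = 485.42
Design effect: 1.93 × 485.42 = 936.87.
Adjust for 67% response: 936.87 / 0.67 = 1398.31.
Round up → n = 1399 per group.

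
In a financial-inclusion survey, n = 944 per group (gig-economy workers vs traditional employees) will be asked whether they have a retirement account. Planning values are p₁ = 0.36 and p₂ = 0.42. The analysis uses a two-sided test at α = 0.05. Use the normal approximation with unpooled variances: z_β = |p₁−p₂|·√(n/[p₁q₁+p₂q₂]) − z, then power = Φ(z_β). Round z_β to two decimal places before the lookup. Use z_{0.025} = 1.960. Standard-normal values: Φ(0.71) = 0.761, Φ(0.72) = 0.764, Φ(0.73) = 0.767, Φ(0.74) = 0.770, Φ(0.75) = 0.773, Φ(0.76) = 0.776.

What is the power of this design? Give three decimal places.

z_β = |p₁−p₂|·√(n/[p₁q₁+p₂q₂]) − z_{α/2}
    = 0.06 · √(944/0.4740) − 1.960
    = 0.06 · 44.6269 − 1.960
    = 2.6776 − 1.960 = 0.7176 → 0.72
Power = Φ(0.72) = 0.764.

Power ≈ 0.764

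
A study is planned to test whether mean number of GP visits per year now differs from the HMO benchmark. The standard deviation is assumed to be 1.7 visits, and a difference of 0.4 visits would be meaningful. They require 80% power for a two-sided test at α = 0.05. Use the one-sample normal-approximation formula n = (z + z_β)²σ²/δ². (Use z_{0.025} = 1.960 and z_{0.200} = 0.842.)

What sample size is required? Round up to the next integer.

n = (z_{α/2} + z_β)² · σ² / δ²
  = (1.960 + 0.842)² · 1.7² / 0.4²
  = 7.8512 · 2.89 / 0.16
  = 141.81
Round up → n = 142.

n = 142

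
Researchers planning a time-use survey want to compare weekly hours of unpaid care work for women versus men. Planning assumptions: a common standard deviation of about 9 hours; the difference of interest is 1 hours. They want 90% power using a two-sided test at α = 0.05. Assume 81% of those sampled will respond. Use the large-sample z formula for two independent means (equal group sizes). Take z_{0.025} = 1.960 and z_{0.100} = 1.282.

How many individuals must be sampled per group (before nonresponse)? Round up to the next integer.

n = 2103 per group

n = (z_{α/2} + z_β)² · (σ₁² + σ₂²) / δ²
  = (1.960 + 1.282)² · (2·9² = 162) / 1²
  = 10.5106 · 162 / 1
  = 1702.71
Adjust for 81% response: 1702.71 / 0.81 = 2102.11.
Round up → n = 2103 per group.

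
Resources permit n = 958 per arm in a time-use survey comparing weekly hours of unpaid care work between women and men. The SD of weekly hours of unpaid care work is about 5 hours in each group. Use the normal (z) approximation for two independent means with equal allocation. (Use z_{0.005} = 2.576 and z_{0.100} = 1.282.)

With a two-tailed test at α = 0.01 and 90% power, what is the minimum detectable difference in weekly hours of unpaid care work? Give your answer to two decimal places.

δ = (z_{α/2} + z_β) · √((σ₁²+σ₂²)/n)
  = (2.576 + 1.282) · √(50/958)
  = 3.858 · √0.05219
  = 3.858 · 0.2285
  = 0.8814

Minimum detectable difference ≈ 0.88 hours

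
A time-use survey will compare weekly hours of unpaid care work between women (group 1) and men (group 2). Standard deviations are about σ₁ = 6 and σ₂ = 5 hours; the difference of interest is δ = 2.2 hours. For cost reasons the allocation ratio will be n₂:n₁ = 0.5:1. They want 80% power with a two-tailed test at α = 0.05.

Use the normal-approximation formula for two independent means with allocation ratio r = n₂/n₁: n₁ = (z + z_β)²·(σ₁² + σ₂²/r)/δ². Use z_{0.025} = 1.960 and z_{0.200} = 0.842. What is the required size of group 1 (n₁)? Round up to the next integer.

n₁ = (z_{α/2} + z_β)² · (σ₁² + σ₂²/r) / δ²
   = (1.960 + 0.842)² · (6² + 5²/0.5) / 2.2²
   = 7.8512 · (36 + 50) / 4.84
   = 7.8512 · 86 / 4.84
   = 139.50
Round up → n₁ = 140; n₂ = r·n₁ = 0.5 × 140 = 70.

n₁ = 140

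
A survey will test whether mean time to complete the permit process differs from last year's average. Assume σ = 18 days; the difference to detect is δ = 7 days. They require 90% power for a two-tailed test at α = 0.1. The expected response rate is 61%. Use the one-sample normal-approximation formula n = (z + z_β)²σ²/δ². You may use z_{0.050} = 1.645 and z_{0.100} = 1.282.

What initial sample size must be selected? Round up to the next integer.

n = 93

n = (z_{α/2} + z_β)² · σ² / δ²
  = (1.645 + 1.282)² · 18² / 7²
  = 8.5673 · 324 / 49
  = 56.65
Adjust for 61% response: 56.65 / 0.61 = 92.87.
Round up → n = 93.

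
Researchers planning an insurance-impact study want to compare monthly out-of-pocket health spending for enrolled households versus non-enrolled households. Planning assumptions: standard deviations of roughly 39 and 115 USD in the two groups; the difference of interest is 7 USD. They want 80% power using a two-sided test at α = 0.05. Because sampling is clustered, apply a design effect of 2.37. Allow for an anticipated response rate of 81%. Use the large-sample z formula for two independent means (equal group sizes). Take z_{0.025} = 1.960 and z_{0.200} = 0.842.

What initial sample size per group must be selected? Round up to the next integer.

n = 6914 per group

n = (z_{α/2} + z_β)² · (σ₁² + σ₂²) / δ²
  = (1.960 + 0.842)² · (39² + 115² = 14746) / 7²
  = 7.8512 · 14746 / 49
  = 2362.73
Design effect: 2.37 × 2362.73 = 5599.67.
Adjust for 81% response: 5599.67 / 0.81 = 6913.18.
Round up → n = 6914 per group.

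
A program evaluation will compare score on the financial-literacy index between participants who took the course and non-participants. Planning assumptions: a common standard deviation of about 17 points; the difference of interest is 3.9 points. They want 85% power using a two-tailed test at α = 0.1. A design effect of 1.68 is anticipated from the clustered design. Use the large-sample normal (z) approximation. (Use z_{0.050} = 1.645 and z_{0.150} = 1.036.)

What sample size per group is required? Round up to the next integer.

n = (z_{α/2} + z_β)² · (σ₁² + σ₂²) / δ²
  = (1.645 + 1.036)² · (2·17² = 578) / 3.9²
  = 7.1878 · 578 / 15.21
  = 273.14
Design effect: 1.68 × 273.14 = 458.88.
Round up → n = 459 per group.

n = 459 per group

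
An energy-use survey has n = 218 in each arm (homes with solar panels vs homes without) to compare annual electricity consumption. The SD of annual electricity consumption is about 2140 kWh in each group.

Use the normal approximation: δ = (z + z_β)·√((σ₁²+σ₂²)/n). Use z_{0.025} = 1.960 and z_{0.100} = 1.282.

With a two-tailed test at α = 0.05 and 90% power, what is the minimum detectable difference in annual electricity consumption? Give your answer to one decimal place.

Minimum detectable difference ≈ 664.5 kWh

δ = (z_{α/2} + z_β) · √((σ₁²+σ₂²)/n)
  = (1.960 + 1.282) · √(9159200/218)
  = 3.242 · √42014.7
  = 3.242 · 204.9748
  = 664.5284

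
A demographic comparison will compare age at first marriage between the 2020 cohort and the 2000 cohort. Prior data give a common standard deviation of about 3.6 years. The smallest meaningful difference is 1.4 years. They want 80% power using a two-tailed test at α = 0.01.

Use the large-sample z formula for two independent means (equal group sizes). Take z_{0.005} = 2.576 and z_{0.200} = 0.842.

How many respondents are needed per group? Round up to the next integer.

n = (z_{α/2} + z_β)² · (σ₁² + σ₂²) / δ²
  = (2.576 + 0.842)² · (2·3.6² = 25.92) / 1.4²
  = 11.6827 · 25.92 / 1.96
  = 154.50
Round up → n = 155 per group.

n = 155 per group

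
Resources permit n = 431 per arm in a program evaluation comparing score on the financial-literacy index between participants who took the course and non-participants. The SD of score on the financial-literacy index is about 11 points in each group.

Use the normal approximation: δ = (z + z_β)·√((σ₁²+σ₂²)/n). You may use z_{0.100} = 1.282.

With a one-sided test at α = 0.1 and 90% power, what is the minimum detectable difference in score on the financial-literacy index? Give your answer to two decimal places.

δ = (z_α + z_β) · √((σ₁²+σ₂²)/n)
  = (1.282 + 1.282) · √(242/431)
  = 2.564 · √0.56148
  = 2.564 · 0.7493
  = 1.9213

Minimum detectable difference ≈ 1.92 points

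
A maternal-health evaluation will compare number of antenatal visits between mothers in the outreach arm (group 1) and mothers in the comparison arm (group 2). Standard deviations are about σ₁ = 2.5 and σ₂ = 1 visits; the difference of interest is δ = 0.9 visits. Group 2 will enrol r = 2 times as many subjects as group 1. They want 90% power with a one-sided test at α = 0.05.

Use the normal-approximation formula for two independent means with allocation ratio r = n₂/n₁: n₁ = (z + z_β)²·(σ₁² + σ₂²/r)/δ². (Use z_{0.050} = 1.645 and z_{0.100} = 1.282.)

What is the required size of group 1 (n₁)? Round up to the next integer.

n₁ = (z_α + z_β)² · (σ₁² + σ₂²/r) / δ²
   = (1.645 + 1.282)² · (2.5² + 1²/2) / 0.9²
   = 8.5673 · (6.25 + 0.5) / 0.81
   = 8.5673 · 6.75 / 0.81
   = 71.39
Round up → n₁ = 72; n₂ = r·n₁ = 2 × 72 = 144.

n₁ = 72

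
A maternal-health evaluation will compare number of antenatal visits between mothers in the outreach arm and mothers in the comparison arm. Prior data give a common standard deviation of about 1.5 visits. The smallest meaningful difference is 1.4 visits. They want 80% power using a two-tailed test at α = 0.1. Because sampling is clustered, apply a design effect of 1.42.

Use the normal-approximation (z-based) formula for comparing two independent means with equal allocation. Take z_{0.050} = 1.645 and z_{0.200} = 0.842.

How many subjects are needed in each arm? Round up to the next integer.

n = 21 per group

n = (z_{α/2} + z_β)² · (σ₁² + σ₂²) / δ²
  = (1.645 + 0.842)² · (2·1.5² = 4.5) / 1.4²
  = 6.1852 · 4.5 / 1.96
  = 14.20
Design effect: 1.42 × 14.20 = 20.16.
Round up → n = 21 per group.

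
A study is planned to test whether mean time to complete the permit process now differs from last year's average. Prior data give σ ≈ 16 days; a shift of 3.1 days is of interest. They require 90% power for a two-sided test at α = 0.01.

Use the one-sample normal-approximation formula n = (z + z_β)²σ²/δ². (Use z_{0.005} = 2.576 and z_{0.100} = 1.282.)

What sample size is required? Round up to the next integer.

n = (z_{α/2} + z_β)² · σ² / δ²
  = (2.576 + 1.282)² · 16² / 3.1²
  = 14.8842 · 256 / 9.61
  = 396.50
Round up → n = 397.

n = 397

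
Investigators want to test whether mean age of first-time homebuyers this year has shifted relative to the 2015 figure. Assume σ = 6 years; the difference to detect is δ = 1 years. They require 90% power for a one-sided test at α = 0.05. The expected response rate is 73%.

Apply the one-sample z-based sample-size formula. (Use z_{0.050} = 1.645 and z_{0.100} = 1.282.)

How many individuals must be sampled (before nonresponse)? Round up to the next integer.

n = 423

n = (z_α + z_β)² · σ² / δ²
  = (1.645 + 1.282)² · 6² / 1²
  = 8.5673 · 36 / 1
  = 308.42
Adjust for 73% response: 308.42 / 0.73 = 422.50.
Round up → n = 423.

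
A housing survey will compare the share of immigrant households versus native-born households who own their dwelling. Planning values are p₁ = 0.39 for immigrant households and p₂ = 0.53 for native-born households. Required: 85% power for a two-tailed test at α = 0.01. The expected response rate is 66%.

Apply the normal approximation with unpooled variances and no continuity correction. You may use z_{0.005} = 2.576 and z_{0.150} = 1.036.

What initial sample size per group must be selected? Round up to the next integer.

n = (z_{α/2} + z_β)² · [p₁(1−p₁) + p₂(1−p₂)] / (p₁ − p₂)²
  = (2.576 + 1.036)² · (0.39·0.61 + 0.53·0.47) / (-0.14)²
  = (3.612)² · (0.2379 + 0.2491) / 0.0196
  = 13.0465 · 0.4870 / 0.0196
  = 324.17
Adjust for 66% response: 324.17 / 0.66 = 491.16.
Round up → n = 492 per group.

n = 492 per group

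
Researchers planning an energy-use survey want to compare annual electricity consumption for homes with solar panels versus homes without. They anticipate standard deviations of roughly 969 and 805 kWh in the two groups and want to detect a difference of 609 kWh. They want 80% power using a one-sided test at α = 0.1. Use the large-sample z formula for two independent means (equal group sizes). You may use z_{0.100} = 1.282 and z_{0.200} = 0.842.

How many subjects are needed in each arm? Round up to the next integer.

n = (z_α + z_β)² · (σ₁² + σ₂²) / δ²
  = (1.282 + 0.842)² · (969² + 805² = 1586986) / 609²
  = 4.5114 · 1586986 / 370881
  = 19.30
Round up → n = 20 per group.

n = 20 per group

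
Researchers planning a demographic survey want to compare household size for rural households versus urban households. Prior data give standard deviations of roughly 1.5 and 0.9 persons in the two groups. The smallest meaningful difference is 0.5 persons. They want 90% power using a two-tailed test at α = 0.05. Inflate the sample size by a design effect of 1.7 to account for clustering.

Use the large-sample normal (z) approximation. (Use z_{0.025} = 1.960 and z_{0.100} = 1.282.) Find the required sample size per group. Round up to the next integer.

n = (z_{α/2} + z_β)² · (σ₁² + σ₂²) / δ²
  = (1.960 + 1.282)² · (1.5² + 0.9² = 3.06) / 0.5²
  = 10.5106 · 3.06 / 0.25
  = 128.65
Design effect: 1.7 × 128.65 = 218.70.
Round up → n = 219 per group.

n = 219 per group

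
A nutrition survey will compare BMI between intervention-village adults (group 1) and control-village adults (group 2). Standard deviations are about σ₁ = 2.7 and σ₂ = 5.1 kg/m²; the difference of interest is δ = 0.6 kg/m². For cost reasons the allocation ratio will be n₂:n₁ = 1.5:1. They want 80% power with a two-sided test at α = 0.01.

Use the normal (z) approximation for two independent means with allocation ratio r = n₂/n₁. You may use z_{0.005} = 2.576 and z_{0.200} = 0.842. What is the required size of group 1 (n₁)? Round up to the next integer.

n₁ = 800

n₁ = (z_{α/2} + z_β)² · (σ₁² + σ₂²/r) / δ²
   = (2.576 + 0.842)² · (2.7² + 5.1²/1.5) / 0.6²
   = 11.6827 · (7.29 + 17.34) / 0.36
   = 11.6827 · 24.63 / 0.36
   = 799.29
Round up → n₁ = 800; n₂ = r·n₁ = 1.5 × 800 = 1200.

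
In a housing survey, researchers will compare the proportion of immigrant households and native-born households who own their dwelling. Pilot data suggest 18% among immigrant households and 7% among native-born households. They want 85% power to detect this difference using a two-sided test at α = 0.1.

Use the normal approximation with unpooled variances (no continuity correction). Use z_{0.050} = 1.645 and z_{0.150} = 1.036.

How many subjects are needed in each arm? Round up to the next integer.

n = (z_{α/2} + z_β)² · [p₁(1−p₁) + p₂(1−p₂)] / (p₁ − p₂)²
  = (1.645 + 1.036)² · (0.18·0.82 + 0.07·0.93) / (0.11)²
  = (2.681)² · (0.1476 + 0.0651) / 0.0121
  = 7.1878 · 0.2127 / 0.0121
  = 126.35
Round up → n = 127 per group.

n = 127 per group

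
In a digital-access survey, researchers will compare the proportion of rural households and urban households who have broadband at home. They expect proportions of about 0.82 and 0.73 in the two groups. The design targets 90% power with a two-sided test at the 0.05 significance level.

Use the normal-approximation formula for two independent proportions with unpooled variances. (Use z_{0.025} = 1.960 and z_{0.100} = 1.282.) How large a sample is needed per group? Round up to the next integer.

n = (z_{α/2} + z_β)² · [p₁(1−p₁) + p₂(1−p₂)] / (p₁ − p₂)²
  = (1.960 + 1.282)² · (0.82·0.18 + 0.73·0.27) / (0.09)²
  = (3.242)² · (0.1476 + 0.1971) / 0.0081
  = 10.5106 · 0.3447 / 0.0081
  = 447.28
Round up → n = 448 per group.

n = 448 per group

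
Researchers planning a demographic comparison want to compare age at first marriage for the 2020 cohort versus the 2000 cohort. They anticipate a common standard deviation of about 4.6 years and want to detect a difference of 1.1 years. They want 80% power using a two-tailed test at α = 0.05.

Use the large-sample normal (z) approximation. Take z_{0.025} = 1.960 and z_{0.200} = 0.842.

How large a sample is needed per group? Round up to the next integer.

n = 275 per group

n = (z_{α/2} + z_β)² · (σ₁² + σ₂²) / δ²
  = (1.960 + 0.842)² · (2·4.6² = 42.32) / 1.1²
  = 7.8512 · 42.32 / 1.21
  = 274.60
Round up → n = 275 per group.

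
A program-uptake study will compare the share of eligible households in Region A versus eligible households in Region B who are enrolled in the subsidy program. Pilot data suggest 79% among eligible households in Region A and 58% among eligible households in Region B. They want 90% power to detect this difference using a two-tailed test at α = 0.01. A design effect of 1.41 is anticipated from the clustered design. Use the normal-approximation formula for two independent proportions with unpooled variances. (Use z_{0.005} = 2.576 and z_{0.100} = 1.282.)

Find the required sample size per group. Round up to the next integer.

n = (z_{α/2} + z_β)² · [p₁(1−p₁) + p₂(1−p₂)] / (p₁ − p₂)²
  = (2.576 + 1.282)² · (0.79·0.21 + 0.58·0.42) / (0.21)²
  = (3.858)² · (0.1659 + 0.2436) / 0.0441
  = 14.8842 · 0.4095 / 0.0441
  = 138.21
Design effect: 1.41 × 138.21 = 194.88.
Round up → n = 195 per group.

n = 195 per group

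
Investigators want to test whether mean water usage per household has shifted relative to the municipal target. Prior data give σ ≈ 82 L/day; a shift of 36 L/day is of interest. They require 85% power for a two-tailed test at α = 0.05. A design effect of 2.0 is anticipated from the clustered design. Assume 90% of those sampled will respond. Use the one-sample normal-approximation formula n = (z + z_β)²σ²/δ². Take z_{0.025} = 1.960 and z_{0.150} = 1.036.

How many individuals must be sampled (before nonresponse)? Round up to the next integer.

n = 104

n = (z_{α/2} + z_β)² · σ² / δ²
  = (1.960 + 1.036)² · 82² / 36²
  = 8.9760 · 6724 / 1296
  = 46.57
Design effect: 2.0 × 46.57 = 93.14.
Adjust for 90% response: 93.14 / 0.90 = 103.49.
Round up → n = 104.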